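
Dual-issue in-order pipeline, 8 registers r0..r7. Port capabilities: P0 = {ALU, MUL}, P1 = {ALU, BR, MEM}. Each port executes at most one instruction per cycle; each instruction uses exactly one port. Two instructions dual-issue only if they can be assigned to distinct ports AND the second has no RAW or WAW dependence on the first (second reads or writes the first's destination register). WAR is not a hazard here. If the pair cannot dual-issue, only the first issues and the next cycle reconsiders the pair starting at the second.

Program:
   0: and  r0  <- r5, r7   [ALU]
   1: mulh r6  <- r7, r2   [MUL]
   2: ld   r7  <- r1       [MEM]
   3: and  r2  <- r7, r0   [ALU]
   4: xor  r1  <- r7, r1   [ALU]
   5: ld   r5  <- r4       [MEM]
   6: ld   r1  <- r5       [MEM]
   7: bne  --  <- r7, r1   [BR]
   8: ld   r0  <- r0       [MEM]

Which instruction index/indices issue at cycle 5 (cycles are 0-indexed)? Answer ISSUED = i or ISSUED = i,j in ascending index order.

ISSUED = 7

0. and;mulh @i0&i1  | dual
1. ld @i2  | RAW r7
2. and;xor @i3&i4  | dual
3. ld @i5  | no-port MEM/MEM
4. ld @i6  | no-port MEM/BR
5. bne @i7  | no-port BR/MEM
6. ld @i8  | tail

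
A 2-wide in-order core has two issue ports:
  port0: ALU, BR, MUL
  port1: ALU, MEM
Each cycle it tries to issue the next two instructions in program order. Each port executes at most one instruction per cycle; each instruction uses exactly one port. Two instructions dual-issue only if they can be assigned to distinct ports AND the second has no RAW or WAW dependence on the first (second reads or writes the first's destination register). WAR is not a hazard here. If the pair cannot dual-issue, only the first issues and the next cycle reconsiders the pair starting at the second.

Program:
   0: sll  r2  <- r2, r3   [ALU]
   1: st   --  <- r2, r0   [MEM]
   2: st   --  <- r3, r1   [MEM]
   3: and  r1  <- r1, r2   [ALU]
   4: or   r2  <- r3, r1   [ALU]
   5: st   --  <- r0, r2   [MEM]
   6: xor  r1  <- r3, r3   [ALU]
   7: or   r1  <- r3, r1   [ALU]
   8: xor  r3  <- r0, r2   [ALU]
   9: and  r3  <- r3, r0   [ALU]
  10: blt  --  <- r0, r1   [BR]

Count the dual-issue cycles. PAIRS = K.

#0 head=0: sll i0 RAW r2
#1 head=1: st i1 no-port MEM/MEM
#2 head=2: st;and i2&i3 pair
#3 head=4: or i4 RAW r2
#4 head=5: st;xor i5&i6 pair
#5 head=7: or;xor i7&i8 pair
#6 head=9: and;blt i9&i10 pair

PAIRS = 4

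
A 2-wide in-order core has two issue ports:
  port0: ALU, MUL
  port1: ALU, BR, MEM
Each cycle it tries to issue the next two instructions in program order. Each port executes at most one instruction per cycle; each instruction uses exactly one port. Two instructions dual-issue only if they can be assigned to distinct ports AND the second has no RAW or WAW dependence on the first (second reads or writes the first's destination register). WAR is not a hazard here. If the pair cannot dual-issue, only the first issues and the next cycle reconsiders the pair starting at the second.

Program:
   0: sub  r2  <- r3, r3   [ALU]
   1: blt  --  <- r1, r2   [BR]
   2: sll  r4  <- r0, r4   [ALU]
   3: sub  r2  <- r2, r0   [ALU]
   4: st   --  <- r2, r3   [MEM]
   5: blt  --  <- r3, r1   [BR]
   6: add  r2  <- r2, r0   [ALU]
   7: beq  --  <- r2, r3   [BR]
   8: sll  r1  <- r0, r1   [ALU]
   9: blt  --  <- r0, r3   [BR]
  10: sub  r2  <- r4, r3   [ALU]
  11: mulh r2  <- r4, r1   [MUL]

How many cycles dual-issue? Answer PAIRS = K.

PAIRS = 4

[0] i0  sub.ALU  -- RAW r2
[1] i1/i2  blt.BR;sll.ALU  -- dual
[2] i3  sub.ALU  -- RAW r2
[3] i4  st.MEM  -- no-port MEM/BR
[4] i5/i6  blt.BR;add.ALU  -- dual
[5] i7/i8  beq.BR;sll.ALU  -- dual
[6] i9/i10  blt.BR;sub.ALU  -- dual
[7] i11  mulh.MUL  -- tail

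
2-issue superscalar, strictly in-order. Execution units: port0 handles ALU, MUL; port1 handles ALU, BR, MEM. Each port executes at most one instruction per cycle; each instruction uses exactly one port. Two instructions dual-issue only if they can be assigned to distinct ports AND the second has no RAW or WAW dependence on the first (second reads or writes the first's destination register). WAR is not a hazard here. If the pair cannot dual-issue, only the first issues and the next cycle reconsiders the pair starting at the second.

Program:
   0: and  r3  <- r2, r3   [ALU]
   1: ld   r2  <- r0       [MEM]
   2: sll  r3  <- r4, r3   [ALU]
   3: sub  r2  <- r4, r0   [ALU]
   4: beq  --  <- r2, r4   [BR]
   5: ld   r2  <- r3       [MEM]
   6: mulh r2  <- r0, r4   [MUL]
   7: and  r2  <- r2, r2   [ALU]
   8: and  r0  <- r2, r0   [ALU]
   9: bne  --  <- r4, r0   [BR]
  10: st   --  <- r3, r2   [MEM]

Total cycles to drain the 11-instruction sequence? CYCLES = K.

CYCLES = 9

#0 head=0: and+ld i0&i1 2-wide
#1 head=2: sll+sub i2&i3 2-wide
#2 head=4: beq i4 no-port BR/MEM
#3 head=5: ld i5 WAW r2
#4 head=6: mulh i6 RAW+WAW r2
#5 head=7: and i7 RAW r2
#6 head=8: and i8 RAW r0
#7 head=9: bne i9 no-port BR/MEM
#8 head=10: st i10 tail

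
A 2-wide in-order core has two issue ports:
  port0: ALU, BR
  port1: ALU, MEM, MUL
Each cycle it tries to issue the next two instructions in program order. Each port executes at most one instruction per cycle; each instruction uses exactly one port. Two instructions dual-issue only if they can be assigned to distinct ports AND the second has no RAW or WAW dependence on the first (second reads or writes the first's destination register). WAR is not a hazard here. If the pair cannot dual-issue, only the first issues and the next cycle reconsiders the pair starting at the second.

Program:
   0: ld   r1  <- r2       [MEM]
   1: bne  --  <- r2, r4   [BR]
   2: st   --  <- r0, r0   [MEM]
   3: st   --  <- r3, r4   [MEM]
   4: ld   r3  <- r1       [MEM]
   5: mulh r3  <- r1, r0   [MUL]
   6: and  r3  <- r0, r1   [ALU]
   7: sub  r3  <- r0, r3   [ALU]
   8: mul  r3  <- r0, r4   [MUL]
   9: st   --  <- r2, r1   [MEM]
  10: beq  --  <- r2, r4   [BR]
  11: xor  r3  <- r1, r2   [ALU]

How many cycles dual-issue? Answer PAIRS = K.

PAIRS = 2

[0] i0+i1  ld/bne  -- dual
[1] i2  st  -- no-port MEM/MEM
[2] i3  st  -- no-port MEM/MEM
[3] i4  ld  -- no-port MEM/MUL
[4] i5  mulh  -- WAW r3
[5] i6  and  -- RAW+WAW r3
[6] i7  sub  -- WAW r3
[7] i8  mul  -- no-port MUL/MEM
[8] i9+i10  st/beq  -- dual
[9] i11  xor  -- tail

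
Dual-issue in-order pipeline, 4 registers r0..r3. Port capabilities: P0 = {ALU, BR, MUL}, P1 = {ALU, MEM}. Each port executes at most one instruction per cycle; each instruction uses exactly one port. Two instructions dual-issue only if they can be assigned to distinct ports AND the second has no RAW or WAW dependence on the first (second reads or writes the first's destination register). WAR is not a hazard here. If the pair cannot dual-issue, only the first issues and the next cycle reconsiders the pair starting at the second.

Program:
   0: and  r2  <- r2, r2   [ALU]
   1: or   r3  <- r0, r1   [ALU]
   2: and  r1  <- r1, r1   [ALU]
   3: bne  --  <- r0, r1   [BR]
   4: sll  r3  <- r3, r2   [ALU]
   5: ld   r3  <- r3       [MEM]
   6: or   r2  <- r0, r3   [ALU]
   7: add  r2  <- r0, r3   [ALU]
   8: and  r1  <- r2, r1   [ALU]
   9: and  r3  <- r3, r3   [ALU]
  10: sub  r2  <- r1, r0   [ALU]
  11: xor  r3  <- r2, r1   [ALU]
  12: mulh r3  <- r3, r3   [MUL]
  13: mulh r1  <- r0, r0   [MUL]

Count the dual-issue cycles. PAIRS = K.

PAIRS = 3

#0 head=0: and+or i0+i1 pair
#1 head=2: and i2 RAW r1
#2 head=3: bne+sll i3+i4 pair
#3 head=5: ld i5 RAW r3
#4 head=6: or i6 WAW r2
#5 head=7: add i7 RAW r2
#6 head=8: and+and i8+i9 pair
#7 head=10: sub i10 RAW r2
#8 head=11: xor i11 RAW+WAW r3
#9 head=12: mulh i12 no-port MUL/MUL
#10 head=13: mulh i13 tail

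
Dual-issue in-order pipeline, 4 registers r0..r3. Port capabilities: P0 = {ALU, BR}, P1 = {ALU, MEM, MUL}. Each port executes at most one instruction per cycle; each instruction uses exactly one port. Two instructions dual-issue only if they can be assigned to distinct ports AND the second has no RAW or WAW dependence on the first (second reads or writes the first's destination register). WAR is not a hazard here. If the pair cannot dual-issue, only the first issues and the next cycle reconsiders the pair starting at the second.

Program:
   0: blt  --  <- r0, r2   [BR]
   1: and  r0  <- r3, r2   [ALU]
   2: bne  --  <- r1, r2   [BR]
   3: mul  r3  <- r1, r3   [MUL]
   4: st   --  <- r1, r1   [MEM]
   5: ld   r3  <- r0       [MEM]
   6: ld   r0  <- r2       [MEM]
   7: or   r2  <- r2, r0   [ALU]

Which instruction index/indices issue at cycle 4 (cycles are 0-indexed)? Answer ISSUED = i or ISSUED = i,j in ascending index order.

c0: i0+i1 blt.BR and.ALU  dual
c1: i2+i3 bne.BR mul.MUL  dual
c2: i4 st.MEM  no-port MEM/MEM
c3: i5 ld.MEM  no-port MEM/MEM
c4: i6 ld.MEM  RAW r0
c5: i7 or.ALU  tail

ISSUED = 6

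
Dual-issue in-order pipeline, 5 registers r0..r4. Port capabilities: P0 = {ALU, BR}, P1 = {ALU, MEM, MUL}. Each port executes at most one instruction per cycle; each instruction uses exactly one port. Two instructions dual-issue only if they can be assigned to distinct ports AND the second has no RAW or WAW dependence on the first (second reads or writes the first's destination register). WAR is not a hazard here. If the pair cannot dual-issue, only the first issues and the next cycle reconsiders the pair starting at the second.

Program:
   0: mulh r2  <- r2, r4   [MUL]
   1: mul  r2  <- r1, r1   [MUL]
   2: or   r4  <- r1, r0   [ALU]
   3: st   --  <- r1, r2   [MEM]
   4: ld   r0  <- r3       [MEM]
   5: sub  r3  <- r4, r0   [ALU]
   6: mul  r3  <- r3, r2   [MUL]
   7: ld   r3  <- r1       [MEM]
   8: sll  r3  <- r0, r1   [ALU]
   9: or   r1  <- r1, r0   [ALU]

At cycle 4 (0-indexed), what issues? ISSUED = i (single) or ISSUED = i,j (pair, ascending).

ISSUED = 5

  cy0 -> i0 (mulh.MUL) no-port MUL/MUL
  cy1 -> i1+i2 (mul.MUL+or.ALU) dual
  cy2 -> i3 (st.MEM) no-port MEM/MEM
  cy3 -> i4 (ld.MEM) RAW r0
  cy4 -> i5 (sub.ALU) RAW+WAW r3
  cy5 -> i6 (mul.MUL) no-port MUL/MEM
  cy6 -> i7 (ld.MEM) WAW r3
  cy7 -> i8+i9 (sll.ALU+or.ALU) dual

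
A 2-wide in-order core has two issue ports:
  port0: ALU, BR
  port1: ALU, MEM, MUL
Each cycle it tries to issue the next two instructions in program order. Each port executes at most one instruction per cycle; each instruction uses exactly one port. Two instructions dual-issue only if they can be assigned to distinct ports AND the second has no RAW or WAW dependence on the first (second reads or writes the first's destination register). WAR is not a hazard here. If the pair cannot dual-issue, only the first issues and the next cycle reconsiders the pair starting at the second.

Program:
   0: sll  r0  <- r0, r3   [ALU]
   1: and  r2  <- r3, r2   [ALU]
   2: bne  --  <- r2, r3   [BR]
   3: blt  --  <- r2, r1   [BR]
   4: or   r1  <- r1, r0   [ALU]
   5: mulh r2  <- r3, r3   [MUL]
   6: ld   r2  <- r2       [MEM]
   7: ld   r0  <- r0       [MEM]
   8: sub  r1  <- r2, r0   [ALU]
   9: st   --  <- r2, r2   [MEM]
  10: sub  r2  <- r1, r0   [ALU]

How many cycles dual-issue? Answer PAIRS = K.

PAIRS = 3

t=0 i0/i1:sll;and ; dual
t=1 i2:bne ; no-port BR/BR
t=2 i3/i4:blt;or ; dual
t=3 i5:mulh ; no-port MUL/MEM
t=4 i6:ld ; no-port MEM/MEM
t=5 i7:ld ; RAW r0
t=6 i8/i9:sub;st ; dual
t=7 i10:sub ; tail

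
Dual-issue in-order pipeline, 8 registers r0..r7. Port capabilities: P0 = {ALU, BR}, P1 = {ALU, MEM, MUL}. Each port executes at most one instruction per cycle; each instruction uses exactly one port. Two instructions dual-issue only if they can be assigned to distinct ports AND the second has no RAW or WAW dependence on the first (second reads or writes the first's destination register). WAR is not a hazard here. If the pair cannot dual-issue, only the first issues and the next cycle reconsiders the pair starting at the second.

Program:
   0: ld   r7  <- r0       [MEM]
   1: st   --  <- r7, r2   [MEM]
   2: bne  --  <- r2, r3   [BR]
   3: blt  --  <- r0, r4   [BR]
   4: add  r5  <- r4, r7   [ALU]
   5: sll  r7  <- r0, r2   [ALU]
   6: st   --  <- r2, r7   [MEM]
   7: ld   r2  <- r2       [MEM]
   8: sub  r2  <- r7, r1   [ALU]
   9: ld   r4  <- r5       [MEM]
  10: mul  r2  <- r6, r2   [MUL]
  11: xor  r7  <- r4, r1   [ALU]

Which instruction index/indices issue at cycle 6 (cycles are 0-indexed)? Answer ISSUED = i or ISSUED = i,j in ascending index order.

c0: i0 ld.MEM  no-port MEM/MEM
c1: i1,i2 st.MEM;bne.BR  pair
c2: i3,i4 blt.BR;add.ALU  pair
c3: i5 sll.ALU  RAW r7
c4: i6 st.MEM  no-port MEM/MEM
c5: i7 ld.MEM  WAW r2
c6: i8,i9 sub.ALU;ld.MEM  pair
c7: i10,i11 mul.MUL;xor.ALU  pair

ISSUED = 8,9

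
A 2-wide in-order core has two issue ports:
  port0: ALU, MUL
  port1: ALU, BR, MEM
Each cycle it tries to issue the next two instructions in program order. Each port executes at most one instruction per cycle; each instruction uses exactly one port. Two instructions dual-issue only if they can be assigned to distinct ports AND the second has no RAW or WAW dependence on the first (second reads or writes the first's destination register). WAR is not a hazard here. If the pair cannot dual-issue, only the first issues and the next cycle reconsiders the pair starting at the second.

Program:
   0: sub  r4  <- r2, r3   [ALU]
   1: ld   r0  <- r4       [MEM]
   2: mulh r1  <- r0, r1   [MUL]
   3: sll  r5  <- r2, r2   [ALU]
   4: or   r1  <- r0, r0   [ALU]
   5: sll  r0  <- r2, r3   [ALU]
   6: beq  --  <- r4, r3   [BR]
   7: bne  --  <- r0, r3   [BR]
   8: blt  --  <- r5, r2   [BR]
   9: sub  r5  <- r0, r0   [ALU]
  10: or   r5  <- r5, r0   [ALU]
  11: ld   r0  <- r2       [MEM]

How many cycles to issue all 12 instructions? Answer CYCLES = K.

[0] i0  sub  -- RAW r4
[1] i1  ld  -- RAW r0
[2] i2&i3  mulh/sll  -- 2-wide
[3] i4&i5  or/sll  -- 2-wide
[4] i6  beq  -- no-port BR/BR
[5] i7  bne  -- no-port BR/BR
[6] i8&i9  blt/sub  -- 2-wide
[7] i10&i11  or/ld  -- 2-wide

CYCLES = 8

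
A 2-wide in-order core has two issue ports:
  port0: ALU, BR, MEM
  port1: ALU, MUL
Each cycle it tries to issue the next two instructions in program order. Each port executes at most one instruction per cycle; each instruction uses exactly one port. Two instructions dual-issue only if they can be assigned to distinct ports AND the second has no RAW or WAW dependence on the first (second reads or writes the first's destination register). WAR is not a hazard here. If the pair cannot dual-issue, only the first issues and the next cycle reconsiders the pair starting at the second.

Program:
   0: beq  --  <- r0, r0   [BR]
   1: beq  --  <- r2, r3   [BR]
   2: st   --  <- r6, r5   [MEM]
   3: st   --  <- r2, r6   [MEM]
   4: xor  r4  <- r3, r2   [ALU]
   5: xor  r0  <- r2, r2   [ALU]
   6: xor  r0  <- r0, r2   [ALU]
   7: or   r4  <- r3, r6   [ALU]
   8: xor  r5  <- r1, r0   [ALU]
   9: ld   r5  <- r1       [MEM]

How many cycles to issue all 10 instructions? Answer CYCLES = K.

CYCLES = 8

c0: i0 beq.BR  no-port BR/BR
c1: i1 beq.BR  no-port BR/MEM
c2: i2 st.MEM  no-port MEM/MEM
c3: i3&i4 st.MEM/xor.ALU  pair
c4: i5 xor.ALU  RAW+WAW r0
c5: i6&i7 xor.ALU/or.ALU  pair
c6: i8 xor.ALU  WAW r5
c7: i9 ld.MEM  tail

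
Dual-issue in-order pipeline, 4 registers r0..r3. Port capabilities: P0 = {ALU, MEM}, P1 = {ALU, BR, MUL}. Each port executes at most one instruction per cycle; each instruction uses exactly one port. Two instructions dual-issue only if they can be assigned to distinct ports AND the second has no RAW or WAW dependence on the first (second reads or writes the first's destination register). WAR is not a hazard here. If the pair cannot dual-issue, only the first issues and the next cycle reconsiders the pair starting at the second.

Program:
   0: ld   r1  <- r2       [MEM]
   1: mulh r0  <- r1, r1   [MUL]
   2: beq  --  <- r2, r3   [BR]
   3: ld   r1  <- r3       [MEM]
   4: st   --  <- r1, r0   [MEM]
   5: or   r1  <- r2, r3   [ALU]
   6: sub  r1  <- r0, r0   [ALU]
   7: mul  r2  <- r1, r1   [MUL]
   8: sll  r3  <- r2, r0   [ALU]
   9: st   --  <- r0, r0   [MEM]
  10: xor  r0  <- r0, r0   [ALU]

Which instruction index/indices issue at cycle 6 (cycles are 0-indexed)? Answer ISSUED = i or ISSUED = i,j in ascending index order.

0. ld @i0  | RAW r1
1. mulh @i1  | no-port MUL/BR
2. beq;ld @i2/i3  | 2-wide
3. st;or @i4/i5  | 2-wide
4. sub @i6  | RAW r1
5. mul @i7  | RAW r2
6. sll;st @i8/i9  | 2-wide
7. xor @i10  | tail

ISSUED = 8,9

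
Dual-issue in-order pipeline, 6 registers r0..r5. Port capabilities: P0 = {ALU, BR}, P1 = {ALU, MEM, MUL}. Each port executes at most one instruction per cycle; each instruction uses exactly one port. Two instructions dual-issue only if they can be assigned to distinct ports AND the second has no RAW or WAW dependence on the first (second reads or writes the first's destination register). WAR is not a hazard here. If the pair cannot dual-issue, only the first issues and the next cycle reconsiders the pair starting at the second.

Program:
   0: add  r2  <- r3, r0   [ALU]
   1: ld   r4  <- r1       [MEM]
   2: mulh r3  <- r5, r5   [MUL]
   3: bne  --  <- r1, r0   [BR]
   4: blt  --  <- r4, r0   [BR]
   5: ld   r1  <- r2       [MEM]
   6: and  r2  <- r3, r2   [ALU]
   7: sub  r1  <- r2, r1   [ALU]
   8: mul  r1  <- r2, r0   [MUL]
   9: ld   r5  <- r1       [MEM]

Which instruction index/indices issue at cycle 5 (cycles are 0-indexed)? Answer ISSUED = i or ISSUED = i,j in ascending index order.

  cy0 -> i0+i1 (add ld) 2-wide
  cy1 -> i2+i3 (mulh bne) 2-wide
  cy2 -> i4+i5 (blt ld) 2-wide
  cy3 -> i6 (and) RAW r2
  cy4 -> i7 (sub) WAW r1
  cy5 -> i8 (mul) no-port MUL/MEM
  cy6 -> i9 (ld) tail

ISSUED = 8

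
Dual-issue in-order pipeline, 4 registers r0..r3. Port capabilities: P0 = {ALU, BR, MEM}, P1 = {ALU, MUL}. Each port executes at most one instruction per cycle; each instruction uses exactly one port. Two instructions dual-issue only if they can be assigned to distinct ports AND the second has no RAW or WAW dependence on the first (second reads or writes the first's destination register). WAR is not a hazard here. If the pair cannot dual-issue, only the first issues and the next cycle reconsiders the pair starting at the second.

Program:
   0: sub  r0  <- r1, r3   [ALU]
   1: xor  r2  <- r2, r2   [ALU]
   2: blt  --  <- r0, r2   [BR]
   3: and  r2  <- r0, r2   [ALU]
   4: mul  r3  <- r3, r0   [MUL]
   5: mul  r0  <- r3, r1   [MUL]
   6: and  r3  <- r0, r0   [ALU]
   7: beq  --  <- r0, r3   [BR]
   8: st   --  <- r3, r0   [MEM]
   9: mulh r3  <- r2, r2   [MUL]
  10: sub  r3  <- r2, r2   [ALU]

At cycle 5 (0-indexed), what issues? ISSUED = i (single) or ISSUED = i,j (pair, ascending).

ISSUED = 7

#0 head=0: sub/xor i0/i1 dual
#1 head=2: blt/and i2/i3 dual
#2 head=4: mul i4 no-port MUL/MUL
#3 head=5: mul i5 RAW r0
#4 head=6: and i6 RAW r3
#5 head=7: beq i7 no-port BR/MEM
#6 head=8: st/mulh i8/i9 dual
#7 head=10: sub i10 tail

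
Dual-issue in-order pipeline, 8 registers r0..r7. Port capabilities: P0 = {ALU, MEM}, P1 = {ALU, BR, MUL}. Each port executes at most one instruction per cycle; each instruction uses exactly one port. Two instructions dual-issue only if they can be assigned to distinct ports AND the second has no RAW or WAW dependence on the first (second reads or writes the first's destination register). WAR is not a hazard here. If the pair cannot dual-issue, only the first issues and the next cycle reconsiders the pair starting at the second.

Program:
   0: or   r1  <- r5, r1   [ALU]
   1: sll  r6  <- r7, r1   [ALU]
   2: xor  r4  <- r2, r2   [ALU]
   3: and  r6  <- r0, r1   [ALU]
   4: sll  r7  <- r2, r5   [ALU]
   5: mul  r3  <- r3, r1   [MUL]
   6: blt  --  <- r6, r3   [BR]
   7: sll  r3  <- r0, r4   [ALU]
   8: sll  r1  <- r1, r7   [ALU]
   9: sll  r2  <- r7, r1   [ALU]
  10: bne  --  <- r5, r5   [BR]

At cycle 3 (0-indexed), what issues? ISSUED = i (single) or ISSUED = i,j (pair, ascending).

ISSUED = 5

[0] i0  or  -- RAW r1
[1] i1/i2  sll+xor  -- 2-wide
[2] i3/i4  and+sll  -- 2-wide
[3] i5  mul  -- no-port MUL/BR
[4] i6/i7  blt+sll  -- 2-wide
[5] i8  sll  -- RAW r1
[6] i9/i10  sll+bne  -- 2-wide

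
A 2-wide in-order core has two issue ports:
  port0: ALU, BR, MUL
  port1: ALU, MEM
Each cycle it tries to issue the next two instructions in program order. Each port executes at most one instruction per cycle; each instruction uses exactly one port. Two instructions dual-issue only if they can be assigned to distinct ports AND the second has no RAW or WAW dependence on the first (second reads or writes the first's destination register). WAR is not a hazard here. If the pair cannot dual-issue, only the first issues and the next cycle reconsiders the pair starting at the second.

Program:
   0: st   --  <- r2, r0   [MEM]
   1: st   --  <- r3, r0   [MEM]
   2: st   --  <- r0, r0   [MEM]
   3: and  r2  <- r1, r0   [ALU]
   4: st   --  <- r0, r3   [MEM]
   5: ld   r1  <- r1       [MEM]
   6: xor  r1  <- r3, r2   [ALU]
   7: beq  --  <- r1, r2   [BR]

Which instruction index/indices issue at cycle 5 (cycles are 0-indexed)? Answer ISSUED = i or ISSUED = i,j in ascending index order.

[0] i0  st  -- no-port MEM/MEM
[1] i1  st  -- no-port MEM/MEM
[2] i2&i3  st;and  -- dual
[3] i4  st  -- no-port MEM/MEM
[4] i5  ld  -- WAW r1
[5] i6  xor  -- RAW r1
[6] i7  beq  -- tail

ISSUED = 6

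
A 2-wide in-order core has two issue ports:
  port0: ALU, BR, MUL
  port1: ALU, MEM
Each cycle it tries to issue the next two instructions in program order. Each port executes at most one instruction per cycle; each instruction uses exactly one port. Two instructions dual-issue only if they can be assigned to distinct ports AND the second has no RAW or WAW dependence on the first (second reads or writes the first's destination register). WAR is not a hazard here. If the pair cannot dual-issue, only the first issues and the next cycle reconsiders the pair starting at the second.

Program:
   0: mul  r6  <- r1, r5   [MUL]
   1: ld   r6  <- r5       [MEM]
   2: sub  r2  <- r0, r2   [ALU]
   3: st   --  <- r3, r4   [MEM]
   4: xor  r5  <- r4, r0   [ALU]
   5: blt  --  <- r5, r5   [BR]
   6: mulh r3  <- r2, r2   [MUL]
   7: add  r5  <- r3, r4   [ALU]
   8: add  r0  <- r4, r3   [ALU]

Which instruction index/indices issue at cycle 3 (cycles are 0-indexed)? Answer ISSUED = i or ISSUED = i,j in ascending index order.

[0] i0  mul.MUL  -- WAW r6
[1] i1,i2  ld.MEM+sub.ALU  -- pair
[2] i3,i4  st.MEM+xor.ALU  -- pair
[3] i5  blt.BR  -- no-port BR/MUL
[4] i6  mulh.MUL  -- RAW r3
[5] i7,i8  add.ALU+add.ALU  -- pair

ISSUED = 5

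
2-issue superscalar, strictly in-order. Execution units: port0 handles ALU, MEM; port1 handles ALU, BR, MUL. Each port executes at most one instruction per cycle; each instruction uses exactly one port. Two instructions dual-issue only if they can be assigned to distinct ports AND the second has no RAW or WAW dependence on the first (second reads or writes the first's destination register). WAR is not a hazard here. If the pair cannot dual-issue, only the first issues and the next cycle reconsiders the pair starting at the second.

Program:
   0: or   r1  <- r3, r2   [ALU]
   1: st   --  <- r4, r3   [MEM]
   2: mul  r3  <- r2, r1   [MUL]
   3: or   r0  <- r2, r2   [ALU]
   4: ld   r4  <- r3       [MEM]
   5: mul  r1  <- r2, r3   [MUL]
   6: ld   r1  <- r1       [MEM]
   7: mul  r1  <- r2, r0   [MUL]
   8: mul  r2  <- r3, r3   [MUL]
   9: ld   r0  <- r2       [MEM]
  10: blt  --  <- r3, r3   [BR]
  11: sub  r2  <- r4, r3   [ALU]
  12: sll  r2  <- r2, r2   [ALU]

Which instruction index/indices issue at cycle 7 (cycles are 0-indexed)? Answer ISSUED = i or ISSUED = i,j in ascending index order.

ISSUED = 11

c0: i0+i1 or+st  dual
c1: i2+i3 mul+or  dual
c2: i4+i5 ld+mul  dual
c3: i6 ld  WAW r1
c4: i7 mul  no-port MUL/MUL
c5: i8 mul  RAW r2
c6: i9+i10 ld+blt  dual
c7: i11 sub  RAW+WAW r2
c8: i12 sll  tail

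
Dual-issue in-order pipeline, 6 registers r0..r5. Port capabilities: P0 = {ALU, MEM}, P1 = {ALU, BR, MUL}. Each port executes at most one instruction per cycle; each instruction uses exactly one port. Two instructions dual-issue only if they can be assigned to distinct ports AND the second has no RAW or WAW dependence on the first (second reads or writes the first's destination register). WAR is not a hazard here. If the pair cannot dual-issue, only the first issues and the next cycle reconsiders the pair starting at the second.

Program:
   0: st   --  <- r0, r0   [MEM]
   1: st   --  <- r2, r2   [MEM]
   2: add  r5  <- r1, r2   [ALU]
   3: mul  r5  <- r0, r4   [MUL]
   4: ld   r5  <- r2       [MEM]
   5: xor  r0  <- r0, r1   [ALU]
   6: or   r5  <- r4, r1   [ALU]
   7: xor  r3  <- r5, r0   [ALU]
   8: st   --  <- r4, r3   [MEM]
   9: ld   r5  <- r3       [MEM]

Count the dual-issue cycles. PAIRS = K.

c0: i0 st  no-port MEM/MEM
c1: i1/i2 st/add  pair
c2: i3 mul  WAW r5
c3: i4/i5 ld/xor  pair
c4: i6 or  RAW r5
c5: i7 xor  RAW r3
c6: i8 st  no-port MEM/MEM
c7: i9 ld  tail

PAIRS = 2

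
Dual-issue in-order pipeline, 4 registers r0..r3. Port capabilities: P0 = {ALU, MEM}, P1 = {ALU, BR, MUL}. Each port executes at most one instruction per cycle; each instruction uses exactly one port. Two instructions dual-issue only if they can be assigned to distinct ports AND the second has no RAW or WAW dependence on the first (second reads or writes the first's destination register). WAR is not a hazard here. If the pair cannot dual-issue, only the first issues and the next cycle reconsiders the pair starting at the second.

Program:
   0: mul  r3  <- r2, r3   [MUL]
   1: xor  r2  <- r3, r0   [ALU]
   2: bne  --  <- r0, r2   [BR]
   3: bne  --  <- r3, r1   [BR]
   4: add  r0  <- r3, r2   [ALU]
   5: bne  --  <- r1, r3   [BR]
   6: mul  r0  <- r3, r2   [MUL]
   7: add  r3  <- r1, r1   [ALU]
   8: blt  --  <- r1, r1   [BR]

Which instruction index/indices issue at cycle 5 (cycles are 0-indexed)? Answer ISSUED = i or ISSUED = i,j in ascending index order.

[0] i0  mul.MUL  -- RAW r3
[1] i1  xor.ALU  -- RAW r2
[2] i2  bne.BR  -- no-port BR/BR
[3] i3+i4  bne.BR;add.ALU  -- pair
[4] i5  bne.BR  -- no-port BR/MUL
[5] i6+i7  mul.MUL;add.ALU  -- pair
[6] i8  blt.BR  -- tail

ISSUED = 6,7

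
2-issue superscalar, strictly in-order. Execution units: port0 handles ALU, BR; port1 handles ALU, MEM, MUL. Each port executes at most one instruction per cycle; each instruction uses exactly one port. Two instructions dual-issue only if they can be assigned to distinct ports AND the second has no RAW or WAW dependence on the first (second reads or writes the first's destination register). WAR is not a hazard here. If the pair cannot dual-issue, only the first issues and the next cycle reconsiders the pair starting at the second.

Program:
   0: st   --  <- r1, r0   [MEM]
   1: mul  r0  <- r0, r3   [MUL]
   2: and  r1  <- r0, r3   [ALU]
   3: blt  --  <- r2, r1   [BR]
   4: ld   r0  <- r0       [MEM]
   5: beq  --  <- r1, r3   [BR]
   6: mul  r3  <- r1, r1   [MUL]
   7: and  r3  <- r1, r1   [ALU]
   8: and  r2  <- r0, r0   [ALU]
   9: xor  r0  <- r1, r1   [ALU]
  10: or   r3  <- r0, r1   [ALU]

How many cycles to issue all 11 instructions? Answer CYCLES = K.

  cy0 -> i0 (st.MEM) no-port MEM/MUL
  cy1 -> i1 (mul.MUL) RAW r0
  cy2 -> i2 (and.ALU) RAW r1
  cy3 -> i3/i4 (blt.BR;ld.MEM) pair
  cy4 -> i5/i6 (beq.BR;mul.MUL) pair
  cy5 -> i7/i8 (and.ALU;and.ALU) pair
  cy6 -> i9 (xor.ALU) RAW r0
  cy7 -> i10 (or.ALU) tail

CYCLES = 8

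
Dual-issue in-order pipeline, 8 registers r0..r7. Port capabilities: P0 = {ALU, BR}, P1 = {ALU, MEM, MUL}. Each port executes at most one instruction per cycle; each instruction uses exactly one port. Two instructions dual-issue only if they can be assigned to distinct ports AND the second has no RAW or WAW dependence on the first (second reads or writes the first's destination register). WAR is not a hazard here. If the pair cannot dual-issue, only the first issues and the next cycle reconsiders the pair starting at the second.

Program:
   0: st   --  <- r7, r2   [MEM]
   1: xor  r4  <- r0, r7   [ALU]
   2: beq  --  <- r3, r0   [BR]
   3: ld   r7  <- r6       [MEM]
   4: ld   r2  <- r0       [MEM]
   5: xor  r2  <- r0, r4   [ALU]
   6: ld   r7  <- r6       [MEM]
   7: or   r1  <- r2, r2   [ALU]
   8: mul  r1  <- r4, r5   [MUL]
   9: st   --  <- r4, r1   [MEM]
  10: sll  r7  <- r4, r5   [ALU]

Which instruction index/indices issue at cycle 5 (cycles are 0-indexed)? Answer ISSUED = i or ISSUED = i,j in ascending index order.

c0: i0+i1 st.MEM/xor.ALU  2-wide
c1: i2+i3 beq.BR/ld.MEM  2-wide
c2: i4 ld.MEM  WAW r2
c3: i5+i6 xor.ALU/ld.MEM  2-wide
c4: i7 or.ALU  WAW r1
c5: i8 mul.MUL  no-port MUL/MEM
c6: i9+i10 st.MEM/sll.ALU  2-wide

ISSUED = 8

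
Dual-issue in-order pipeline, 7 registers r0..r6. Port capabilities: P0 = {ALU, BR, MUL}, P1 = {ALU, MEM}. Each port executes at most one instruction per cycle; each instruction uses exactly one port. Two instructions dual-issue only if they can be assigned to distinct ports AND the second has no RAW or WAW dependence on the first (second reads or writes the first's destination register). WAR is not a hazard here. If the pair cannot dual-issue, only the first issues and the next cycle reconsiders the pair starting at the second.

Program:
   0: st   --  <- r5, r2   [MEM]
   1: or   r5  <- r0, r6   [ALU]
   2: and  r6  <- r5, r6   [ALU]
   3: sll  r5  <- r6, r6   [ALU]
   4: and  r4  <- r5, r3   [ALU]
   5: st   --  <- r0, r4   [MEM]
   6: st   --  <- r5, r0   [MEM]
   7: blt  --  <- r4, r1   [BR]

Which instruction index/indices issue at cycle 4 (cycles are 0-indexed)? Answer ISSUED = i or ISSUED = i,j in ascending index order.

c0: i0+i1 st.MEM;or.ALU  dual
c1: i2 and.ALU  RAW r6
c2: i3 sll.ALU  RAW r5
c3: i4 and.ALU  RAW r4
c4: i5 st.MEM  no-port MEM/MEM
c5: i6+i7 st.MEM;blt.BR  dual

ISSUED = 5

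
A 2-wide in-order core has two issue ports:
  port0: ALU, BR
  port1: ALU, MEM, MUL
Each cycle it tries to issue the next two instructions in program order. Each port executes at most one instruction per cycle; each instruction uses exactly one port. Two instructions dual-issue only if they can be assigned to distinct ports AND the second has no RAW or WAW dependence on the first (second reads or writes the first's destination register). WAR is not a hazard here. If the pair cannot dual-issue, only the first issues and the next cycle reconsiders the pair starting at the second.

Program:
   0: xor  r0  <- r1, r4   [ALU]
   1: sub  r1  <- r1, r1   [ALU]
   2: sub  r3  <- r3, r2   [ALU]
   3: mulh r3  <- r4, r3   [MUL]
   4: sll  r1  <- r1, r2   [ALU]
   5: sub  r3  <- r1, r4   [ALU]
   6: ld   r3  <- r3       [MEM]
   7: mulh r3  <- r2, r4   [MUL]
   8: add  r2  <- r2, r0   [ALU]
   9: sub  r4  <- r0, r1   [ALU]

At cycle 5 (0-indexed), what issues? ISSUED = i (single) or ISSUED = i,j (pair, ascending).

[0] i0+i1  xor+sub  -- 2-wide
[1] i2  sub  -- RAW+WAW r3
[2] i3+i4  mulh+sll  -- 2-wide
[3] i5  sub  -- RAW+WAW r3
[4] i6  ld  -- no-port MEM/MUL
[5] i7+i8  mulh+add  -- 2-wide
[6] i9  sub  -- tail

ISSUED = 7,8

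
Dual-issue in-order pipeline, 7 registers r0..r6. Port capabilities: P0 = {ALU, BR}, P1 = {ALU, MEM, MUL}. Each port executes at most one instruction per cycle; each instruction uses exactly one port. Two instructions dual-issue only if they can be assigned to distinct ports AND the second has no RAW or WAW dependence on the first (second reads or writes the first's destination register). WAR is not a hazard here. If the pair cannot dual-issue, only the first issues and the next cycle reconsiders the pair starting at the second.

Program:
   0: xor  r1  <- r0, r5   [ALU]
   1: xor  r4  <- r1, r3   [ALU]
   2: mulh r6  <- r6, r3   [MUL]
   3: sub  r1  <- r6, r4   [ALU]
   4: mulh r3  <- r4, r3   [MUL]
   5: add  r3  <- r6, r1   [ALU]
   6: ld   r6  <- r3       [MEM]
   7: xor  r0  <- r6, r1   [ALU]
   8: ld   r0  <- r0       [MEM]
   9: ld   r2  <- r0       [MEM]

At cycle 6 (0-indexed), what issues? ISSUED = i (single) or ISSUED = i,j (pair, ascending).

c0: i0 xor  RAW r1
c1: i1+i2 xor mulh  pair
c2: i3+i4 sub mulh  pair
c3: i5 add  RAW r3
c4: i6 ld  RAW r6
c5: i7 xor  RAW+WAW r0
c6: i8 ld  no-port MEM/MEM
c7: i9 ld  tail

ISSUED = 8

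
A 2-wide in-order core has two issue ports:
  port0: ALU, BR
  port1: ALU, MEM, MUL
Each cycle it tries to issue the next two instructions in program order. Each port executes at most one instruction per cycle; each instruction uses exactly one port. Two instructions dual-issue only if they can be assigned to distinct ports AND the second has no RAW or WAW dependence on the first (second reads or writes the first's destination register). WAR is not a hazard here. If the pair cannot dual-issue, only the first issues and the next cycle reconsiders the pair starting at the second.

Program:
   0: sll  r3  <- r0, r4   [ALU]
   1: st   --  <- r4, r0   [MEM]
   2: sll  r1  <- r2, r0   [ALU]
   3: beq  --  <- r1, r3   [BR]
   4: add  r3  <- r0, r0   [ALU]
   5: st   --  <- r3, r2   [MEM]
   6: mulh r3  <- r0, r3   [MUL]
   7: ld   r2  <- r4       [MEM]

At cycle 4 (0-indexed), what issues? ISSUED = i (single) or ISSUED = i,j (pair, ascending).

ISSUED = 6

0. sll;st @i0/i1  | pair
1. sll @i2  | RAW r1
2. beq;add @i3/i4  | pair
3. st @i5  | no-port MEM/MUL
4. mulh @i6  | no-port MUL/MEM
5. ld @i7  | tail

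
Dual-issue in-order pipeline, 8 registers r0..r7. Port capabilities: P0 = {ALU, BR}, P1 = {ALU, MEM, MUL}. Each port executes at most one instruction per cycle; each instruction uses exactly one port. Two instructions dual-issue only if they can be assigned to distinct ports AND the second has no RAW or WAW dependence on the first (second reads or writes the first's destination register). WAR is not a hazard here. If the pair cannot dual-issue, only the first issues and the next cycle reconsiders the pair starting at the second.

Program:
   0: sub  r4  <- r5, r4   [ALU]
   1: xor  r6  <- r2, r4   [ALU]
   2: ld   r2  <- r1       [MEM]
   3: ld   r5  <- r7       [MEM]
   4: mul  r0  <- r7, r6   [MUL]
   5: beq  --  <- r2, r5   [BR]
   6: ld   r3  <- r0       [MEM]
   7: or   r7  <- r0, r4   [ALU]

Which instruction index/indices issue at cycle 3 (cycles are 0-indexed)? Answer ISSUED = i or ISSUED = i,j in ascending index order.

  cy0 -> i0 (sub.ALU) RAW r4
  cy1 -> i1+i2 (xor.ALU+ld.MEM) pair
  cy2 -> i3 (ld.MEM) no-port MEM/MUL
  cy3 -> i4+i5 (mul.MUL+beq.BR) pair
  cy4 -> i6+i7 (ld.MEM+or.ALU) pair

ISSUED = 4,5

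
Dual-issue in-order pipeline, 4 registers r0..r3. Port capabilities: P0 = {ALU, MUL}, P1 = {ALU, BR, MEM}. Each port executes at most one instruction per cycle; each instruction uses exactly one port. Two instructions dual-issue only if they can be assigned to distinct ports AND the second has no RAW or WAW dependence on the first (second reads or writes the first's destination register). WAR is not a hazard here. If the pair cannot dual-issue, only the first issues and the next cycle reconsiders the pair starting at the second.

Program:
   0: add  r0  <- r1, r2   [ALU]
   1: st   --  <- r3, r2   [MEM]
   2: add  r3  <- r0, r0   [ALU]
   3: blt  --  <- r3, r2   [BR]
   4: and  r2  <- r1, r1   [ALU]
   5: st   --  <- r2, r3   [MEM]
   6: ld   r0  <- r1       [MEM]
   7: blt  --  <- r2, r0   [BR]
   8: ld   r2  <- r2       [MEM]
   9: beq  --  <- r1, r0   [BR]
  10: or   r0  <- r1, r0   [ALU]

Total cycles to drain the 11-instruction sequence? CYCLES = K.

  cy0 -> i0+i1 (add/st) 2-wide
  cy1 -> i2 (add) RAW r3
  cy2 -> i3+i4 (blt/and) 2-wide
  cy3 -> i5 (st) no-port MEM/MEM
  cy4 -> i6 (ld) no-port MEM/BR
  cy5 -> i7 (blt) no-port BR/MEM
  cy6 -> i8 (ld) no-port MEM/BR
  cy7 -> i9+i10 (beq/or) 2-wide

CYCLES = 8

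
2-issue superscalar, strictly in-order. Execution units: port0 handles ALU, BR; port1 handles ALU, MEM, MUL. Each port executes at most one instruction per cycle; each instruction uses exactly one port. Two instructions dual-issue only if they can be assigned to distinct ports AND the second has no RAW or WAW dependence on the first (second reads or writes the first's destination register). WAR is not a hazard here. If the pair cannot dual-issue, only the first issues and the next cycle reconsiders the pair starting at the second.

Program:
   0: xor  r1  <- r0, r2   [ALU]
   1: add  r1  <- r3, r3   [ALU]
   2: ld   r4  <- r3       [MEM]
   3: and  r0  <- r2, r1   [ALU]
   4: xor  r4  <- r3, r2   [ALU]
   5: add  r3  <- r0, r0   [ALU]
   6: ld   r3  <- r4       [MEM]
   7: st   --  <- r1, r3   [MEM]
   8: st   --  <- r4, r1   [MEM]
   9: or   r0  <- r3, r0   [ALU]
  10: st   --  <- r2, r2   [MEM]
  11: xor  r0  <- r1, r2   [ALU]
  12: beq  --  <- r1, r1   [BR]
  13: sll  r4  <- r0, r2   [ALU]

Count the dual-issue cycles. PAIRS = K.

  cy0 -> i0 (xor.ALU) WAW r1
  cy1 -> i1/i2 (add.ALU;ld.MEM) pair
  cy2 -> i3/i4 (and.ALU;xor.ALU) pair
  cy3 -> i5 (add.ALU) WAW r3
  cy4 -> i6 (ld.MEM) no-port MEM/MEM
  cy5 -> i7 (st.MEM) no-port MEM/MEM
  cy6 -> i8/i9 (st.MEM;or.ALU) pair
  cy7 -> i10/i11 (st.MEM;xor.ALU) pair
  cy8 -> i12/i13 (beq.BR;sll.ALU) pair

PAIRS = 5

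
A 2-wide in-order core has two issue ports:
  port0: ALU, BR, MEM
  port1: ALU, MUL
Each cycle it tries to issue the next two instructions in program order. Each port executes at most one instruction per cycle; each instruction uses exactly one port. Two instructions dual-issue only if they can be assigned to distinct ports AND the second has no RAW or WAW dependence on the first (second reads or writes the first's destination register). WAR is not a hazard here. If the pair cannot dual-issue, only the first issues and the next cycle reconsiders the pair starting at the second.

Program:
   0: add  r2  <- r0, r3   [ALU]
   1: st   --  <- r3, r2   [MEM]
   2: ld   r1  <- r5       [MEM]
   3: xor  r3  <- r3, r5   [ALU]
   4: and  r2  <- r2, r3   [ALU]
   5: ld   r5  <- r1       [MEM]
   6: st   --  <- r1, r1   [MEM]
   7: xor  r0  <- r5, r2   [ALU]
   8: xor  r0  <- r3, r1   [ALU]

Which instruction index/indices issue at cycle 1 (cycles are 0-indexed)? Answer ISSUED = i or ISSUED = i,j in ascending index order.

ISSUED = 1

[0] i0  add  -- RAW r2
[1] i1  st  -- no-port MEM/MEM
[2] i2,i3  ld;xor  -- dual
[3] i4,i5  and;ld  -- dual
[4] i6,i7  st;xor  -- dual
[5] i8  xor  -- tail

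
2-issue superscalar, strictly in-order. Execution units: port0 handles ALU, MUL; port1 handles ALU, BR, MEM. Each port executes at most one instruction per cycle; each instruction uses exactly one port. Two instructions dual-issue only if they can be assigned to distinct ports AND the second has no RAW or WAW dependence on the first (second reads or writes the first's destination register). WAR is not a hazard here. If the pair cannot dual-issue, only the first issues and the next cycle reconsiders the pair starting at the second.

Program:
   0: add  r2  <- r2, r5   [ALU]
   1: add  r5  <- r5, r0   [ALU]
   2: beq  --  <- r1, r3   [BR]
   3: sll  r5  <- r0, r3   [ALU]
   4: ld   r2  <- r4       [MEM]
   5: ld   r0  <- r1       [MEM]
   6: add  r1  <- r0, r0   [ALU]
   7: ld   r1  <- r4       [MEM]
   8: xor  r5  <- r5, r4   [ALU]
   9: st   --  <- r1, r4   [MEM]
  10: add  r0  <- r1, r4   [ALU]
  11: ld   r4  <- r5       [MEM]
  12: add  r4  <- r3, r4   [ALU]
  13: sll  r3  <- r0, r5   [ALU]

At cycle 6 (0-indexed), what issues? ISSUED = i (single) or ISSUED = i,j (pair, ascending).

ISSUED = 9,10

[0] i0/i1  add/add  -- 2-wide
[1] i2/i3  beq/sll  -- 2-wide
[2] i4  ld  -- no-port MEM/MEM
[3] i5  ld  -- RAW r0
[4] i6  add  -- WAW r1
[5] i7/i8  ld/xor  -- 2-wide
[6] i9/i10  st/add  -- 2-wide
[7] i11  ld  -- RAW+WAW r4
[8] i12/i13  add/sll  -- 2-wide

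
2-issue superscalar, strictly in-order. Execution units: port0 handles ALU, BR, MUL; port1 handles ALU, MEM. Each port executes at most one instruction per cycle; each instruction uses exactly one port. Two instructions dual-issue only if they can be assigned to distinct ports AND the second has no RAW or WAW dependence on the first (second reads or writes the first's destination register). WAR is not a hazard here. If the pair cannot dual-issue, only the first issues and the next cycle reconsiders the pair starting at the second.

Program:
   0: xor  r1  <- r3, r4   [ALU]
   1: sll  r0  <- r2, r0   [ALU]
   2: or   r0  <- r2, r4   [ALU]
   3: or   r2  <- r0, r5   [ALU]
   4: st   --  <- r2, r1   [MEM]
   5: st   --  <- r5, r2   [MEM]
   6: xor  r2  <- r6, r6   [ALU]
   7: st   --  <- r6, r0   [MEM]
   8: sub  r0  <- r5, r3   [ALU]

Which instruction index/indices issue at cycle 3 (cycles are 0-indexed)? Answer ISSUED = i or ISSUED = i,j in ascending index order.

ISSUED = 4

  cy0 -> i0&i1 (xor sll) 2-wide
  cy1 -> i2 (or) RAW r0
  cy2 -> i3 (or) RAW r2
  cy3 -> i4 (st) no-port MEM/MEM
  cy4 -> i5&i6 (st xor) 2-wide
  cy5 -> i7&i8 (st sub) 2-wide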